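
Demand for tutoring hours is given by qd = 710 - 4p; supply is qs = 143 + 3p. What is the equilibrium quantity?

q* = 386

Set qd = qs: 710 - 4p = 143 + 3p.
567 = 7p, so p* = 81.
q* = 710 − 4(81) = 386.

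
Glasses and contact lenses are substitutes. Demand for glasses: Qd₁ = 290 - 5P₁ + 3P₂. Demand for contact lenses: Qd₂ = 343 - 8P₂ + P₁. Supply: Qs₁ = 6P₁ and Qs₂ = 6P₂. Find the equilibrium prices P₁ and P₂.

Market 1: 290 - 5P₁ + 3P₂ = 6P₁ → 11P₁ - 3P₂ = 290.
Market 2: 14P₂ - P₁ = 343.
Eliminating P₂: 14×(1) + 3×(2) gives 151P₁ = 5089, so P₁ = 5089/151.
Back-substitute into (2): P₂ = (343 + 1×5089/151) / 14 = 4063/151.

P₁ = 5089/151, P₂ = 4063/151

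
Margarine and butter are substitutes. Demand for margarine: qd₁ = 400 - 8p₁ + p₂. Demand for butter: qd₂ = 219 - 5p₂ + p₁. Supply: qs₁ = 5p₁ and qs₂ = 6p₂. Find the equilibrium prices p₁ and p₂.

Market 1: 400 - 8p₁ + p₂ = 5p₁ → 13p₁ - p₂ = 400.
Market 2: 11p₂ - p₁ = 219.
Eliminating p₂: 11×(1) + 1×(2) gives 142p₁ = 4619, so p₁ = 4619/142.
Back-substitute into (2): p₂ = (219 + 1×4619/142) / 11 = 3247/142.

p₁ = 4619/142, p₂ = 3247/142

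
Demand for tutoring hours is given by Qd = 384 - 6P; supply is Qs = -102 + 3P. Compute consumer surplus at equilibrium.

Consumer surplus = 300

Equilibrium: 384 - 6P = -102 + 3P gives P* = 54, Q* = 60.
Demand choke price (Qd = 0): P = 64.
CS = ½(64 − 54)(60) = 300.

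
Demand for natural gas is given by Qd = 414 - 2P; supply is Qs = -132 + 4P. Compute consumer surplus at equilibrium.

Consumer surplus = 13456

Equilibrium: 414 - 2P = -132 + 4P gives P* = 91, Q* = 232.
Demand choke price (Qd = 0): P = 207.
CS = ½(207 − 91)(232) = 13456.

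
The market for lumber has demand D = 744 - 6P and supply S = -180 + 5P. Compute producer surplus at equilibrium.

Equilibrium: 744 - 6P = -180 + 5P gives P* = 84, Q* = 240.
Supply starts at P = 36 (where S = 0).
PS = ½(84 − 36)(240) = 5760.

Producer surplus = 5760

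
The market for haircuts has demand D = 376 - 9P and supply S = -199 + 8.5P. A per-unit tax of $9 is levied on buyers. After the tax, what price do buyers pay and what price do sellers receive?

Pre-tax equilibrium: P* = 230/7, Q* = 562/7.
Tax on buyers shifts demand to D = 376 − 9(P + 9) = 295 - 9P.
295 - 9P = -199 + 8.5P gives seller price Ps = 988/35; buyers pay Pb = 988/35 + 9 = 1303/35.
New quantity: Q = 376 − 9(1303/35) = 1433/35.

Buyers pay 1303/35, sellers receive 988/35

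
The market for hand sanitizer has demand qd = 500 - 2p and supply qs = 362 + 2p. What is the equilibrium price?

p* = 34.5

Set qd = qs: 500 - 2p = 362 + 2p.
138 = 4p, so p* = 34.5.
q* = 500 − 2(34.5) = 431.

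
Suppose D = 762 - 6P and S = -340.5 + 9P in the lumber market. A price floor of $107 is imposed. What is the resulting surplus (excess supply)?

Equilibrium price would be P* = 73.5, so the floor at 107 binds.
At P = 107: D = 120, S = 622.5.
Surplus = 622.5 − 120 = 502.5.

Surplus = 502.5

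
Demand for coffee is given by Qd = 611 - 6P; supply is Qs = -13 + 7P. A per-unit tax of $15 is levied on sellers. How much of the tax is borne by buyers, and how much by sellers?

Buyers bear 105/13, sellers bear 90/13

Pre-tax equilibrium: P* = 48, Q* = 323.
Tax on sellers shifts supply to Qs = -13 + 7(P − 15) = -118 + 7P.
611 - 6P = -118 + 7P gives buyer price Pb = 729/13; sellers receive Ps = 729/13 − 15 = 534/13.
New quantity: Q = 611 − 6(729/13) = 3569/13.
Buyer burden = 729/13 − 48 = 105/13; seller burden = 48 − 534/13 = 90/13.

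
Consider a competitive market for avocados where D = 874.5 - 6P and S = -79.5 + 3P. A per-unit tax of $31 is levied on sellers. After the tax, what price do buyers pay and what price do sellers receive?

Buyers pay 349/3, sellers receive 256/3

Pre-tax equilibrium: P* = 106, Q* = 238.5.
Tax on sellers shifts supply to S = -79.5 + 3(P − 31) = -172.5 + 3P.
874.5 - 6P = -172.5 + 3P gives buyer price Pb = 349/3; sellers receive Ps = 349/3 − 31 = 256/3.
New quantity: Q = 874.5 − 6(349/3) = 176.5.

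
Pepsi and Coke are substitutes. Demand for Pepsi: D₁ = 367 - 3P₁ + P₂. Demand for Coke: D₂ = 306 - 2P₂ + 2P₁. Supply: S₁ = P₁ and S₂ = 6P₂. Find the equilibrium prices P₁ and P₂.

P₁ = 1621/15, P₂ = 979/15

Market 1: 367 - 3P₁ + P₂ = P₁ → 4P₁ - P₂ = 367.
Market 2: 8P₂ - 2P₁ = 306.
Eliminating P₂: 8×(1) + 1×(2) gives 30P₁ = 3242, so P₁ = 1621/15.
Back-substitute into (2): P₂ = (306 + 2×1621/15) / 8 = 979/15.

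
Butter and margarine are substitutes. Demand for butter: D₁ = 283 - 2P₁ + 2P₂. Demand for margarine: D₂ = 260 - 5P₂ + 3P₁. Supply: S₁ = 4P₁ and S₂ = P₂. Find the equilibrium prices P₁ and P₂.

P₁ = 1109/15, P₂ = 80.3

Market 1: 283 - 2P₁ + 2P₂ = 4P₁ → 6P₁ - 2P₂ = 283.
Market 2: 6P₂ - 3P₁ = 260.
Eliminating P₂: 6×(1) + 2×(2) gives 30P₁ = 2218, so P₁ = 1109/15.
Back-substitute into (2): P₂ = (260 + 3×1109/15) / 6 = 80.3.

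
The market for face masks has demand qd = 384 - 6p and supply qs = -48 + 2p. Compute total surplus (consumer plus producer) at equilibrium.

Total surplus = 1200

Equilibrium: 384 - 6p = -48 + 2p gives p* = 54, q* = 60.
Demand choke price: p = 64; supply starts at p = 24.
CS = ½(64 − 54)(60) = 300; PS = ½(54 − 24)(60) = 900.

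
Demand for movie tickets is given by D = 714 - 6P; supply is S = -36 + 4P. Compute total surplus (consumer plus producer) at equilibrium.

Equilibrium: 714 - 6P = -36 + 4P gives P* = 75, Q* = 264.
Demand choke price: P = 119; supply starts at P = 9.
CS = ½(119 − 75)(264) = 5808; PS = ½(75 − 9)(264) = 8712.

Total surplus = 14520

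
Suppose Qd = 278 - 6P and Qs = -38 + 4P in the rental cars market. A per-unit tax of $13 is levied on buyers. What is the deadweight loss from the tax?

Pre-tax equilibrium: P* = 31.6, Q* = 88.4.
Tax on buyers shifts demand to Qd = 278 − 6(P + 13) = 200 - 6P.
200 - 6P = -38 + 4P gives seller price Ps = 23.8; buyers pay Pb = 23.8 + 13 = 36.8.
New quantity: Q = 278 − 6(36.8) = 57.2.
DWL = ½ × 13 × (88.4 − 57.2) = 202.8.

Deadweight loss = 202.8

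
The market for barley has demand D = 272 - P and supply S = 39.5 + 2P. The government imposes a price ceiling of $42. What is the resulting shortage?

Shortage = 106.5

Equilibrium price would be P* = 77.5, so the ceiling at 42 binds.
At P = 42: D = 272 − 1(42) = 230, S = 39.5 + 2(42) = 123.5.
Shortage = 230 − 123.5 = 106.5.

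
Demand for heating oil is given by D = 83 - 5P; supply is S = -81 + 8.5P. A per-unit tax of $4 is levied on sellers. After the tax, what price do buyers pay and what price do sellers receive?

Buyers pay 44/3, sellers receive 32/3

Pre-tax equilibrium: P* = 328/27, Q* = 601/27.
Tax on sellers shifts supply to S = -81 + 8.5(P − 4) = -115 + 8.5P.
83 - 5P = -115 + 8.5P gives buyer price Pb = 44/3; sellers receive Ps = 44/3 − 4 = 32/3.
New quantity: Q = 83 − 5(44/3) = 29/3.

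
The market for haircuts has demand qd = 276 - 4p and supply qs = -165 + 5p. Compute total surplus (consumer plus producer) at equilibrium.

Total surplus = 1440

Equilibrium: 276 - 4p = -165 + 5p gives p* = 49, q* = 80.
Demand choke price: p = 69; supply starts at p = 33.
CS = ½(69 − 49)(80) = 800; PS = ½(49 − 33)(80) = 640.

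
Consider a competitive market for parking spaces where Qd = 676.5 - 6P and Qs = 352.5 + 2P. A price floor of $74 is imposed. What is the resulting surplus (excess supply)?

Equilibrium price would be P* = 40.5, so the floor at 74 binds.
At P = 74: Qd = 232.5, Qs = 500.5.
Surplus = 500.5 − 232.5 = 268.

Surplus = 268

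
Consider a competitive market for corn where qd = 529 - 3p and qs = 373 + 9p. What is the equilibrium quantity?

q* = 490

Set qd = qs: 529 - 3p = 373 + 9p.
156 = 12p, so p* = 13.
q* = 529 − 3(13) = 490.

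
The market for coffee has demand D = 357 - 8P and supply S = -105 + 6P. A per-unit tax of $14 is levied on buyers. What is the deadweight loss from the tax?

Deadweight loss = 336

Pre-tax equilibrium: P* = 33, Q* = 93.
Tax on buyers shifts demand to D = 357 − 8(P + 14) = 245 - 8P.
245 - 8P = -105 + 6P gives seller price Ps = 25; buyers pay Pb = 25 + 14 = 39.
New quantity: Q = 357 − 8(39) = 45.
DWL = ½ × 14 × (93 − 45) = 336.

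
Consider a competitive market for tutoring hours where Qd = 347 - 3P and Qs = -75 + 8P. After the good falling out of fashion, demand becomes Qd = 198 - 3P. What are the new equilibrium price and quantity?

Original equilibrium: P* = 422/11, Q* = 2551/11.
New equilibrium: 198 - 3P = -75 + 8P, so 273 = 11P and P' = 273/11; Q' = 198 − 3(273/11) = 1359/11.

P' = 273/11, Q' = 1359/11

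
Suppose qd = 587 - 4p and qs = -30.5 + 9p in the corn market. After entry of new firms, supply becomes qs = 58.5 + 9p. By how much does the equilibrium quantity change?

Δq = 356/13

Original equilibrium: p* = 47.5, q* = 397.
New equilibrium: 587 - 4p = 58.5 + 9p, so 528.5 = 13p and p' = 1057/26; q' = 587 − 4(1057/26) = 5517/13.
Change in quantity: 5517/13 − 397 = 356/13.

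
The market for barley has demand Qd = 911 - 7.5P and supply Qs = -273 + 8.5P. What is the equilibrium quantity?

Q* = 356

Set Qd = Qs: 911 - 7.5P = -273 + 8.5P.
1184 = 16P, so P* = 74.
Q* = 911 − 7.5(74) = 356.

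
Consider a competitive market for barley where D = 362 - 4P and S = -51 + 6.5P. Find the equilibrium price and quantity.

P* = 118/3, Q* = 614/3

Set D = S: 362 - 4P = -51 + 6.5P.
413 = 10.5P, so P* = 118/3.
Q* = 362 − 4(118/3) = 614/3.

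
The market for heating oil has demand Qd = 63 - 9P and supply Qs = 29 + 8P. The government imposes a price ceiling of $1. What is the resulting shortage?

Shortage = 17

Equilibrium price would be P* = 2, so the ceiling at 1 binds.
At P = 1: Qd = 63 − 9(1) = 54, Qs = 29 + 8(1) = 37.
Shortage = 54 − 37 = 17.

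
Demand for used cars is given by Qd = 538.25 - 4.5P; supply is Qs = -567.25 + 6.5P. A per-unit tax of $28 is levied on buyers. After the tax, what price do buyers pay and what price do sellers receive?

Pre-tax equilibrium: P* = 100.5, Q* = 86.
Tax on buyers shifts demand to Qd = 538.25 − 4.5(P + 28) = 412.25 - 4.5P.
412.25 - 4.5P = -567.25 + 6.5P gives seller price Ps = 1959/22; buyers pay Pb = 1959/22 + 28 = 2575/22.
New quantity: Q = 538.25 − 4.5(2575/22) = 127/11.

Buyers pay 2575/22, sellers receive 1959/22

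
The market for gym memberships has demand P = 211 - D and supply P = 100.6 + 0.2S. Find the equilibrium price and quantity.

P* = 119, Q* = 92

Set the two price expressions equal: 211 - Q = 100.6 + 0.2Q.
110.4 = 1.2Q, so Q* = 92.
P* = 211 − (1)(92) = 119.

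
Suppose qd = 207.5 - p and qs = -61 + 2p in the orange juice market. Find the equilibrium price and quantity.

p* = 89.5, q* = 118

Set qd = qs: 207.5 - p = -61 + 2p.
268.5 = 3p, so p* = 89.5.
q* = 207.5 − 1(89.5) = 118.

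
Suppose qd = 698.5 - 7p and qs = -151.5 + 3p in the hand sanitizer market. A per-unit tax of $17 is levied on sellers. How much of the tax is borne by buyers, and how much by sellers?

Buyers bear $5.1, sellers bear $11.9

Pre-tax equilibrium: p* = 85, q* = 103.5.
Tax on sellers shifts supply to qs = -151.5 + 3(p − 17) = -202.5 + 3p.
698.5 - 7p = -202.5 + 3p gives buyer price pb = 90.1; sellers receive ps = 90.1 − 17 = 73.1.
New quantity: q = 698.5 − 7(90.1) = 67.8.
Buyer burden = 90.1 − 85 = 5.1; seller burden = 85 − 73.1 = 11.9.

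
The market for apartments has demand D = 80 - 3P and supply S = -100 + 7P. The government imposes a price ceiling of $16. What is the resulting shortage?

Equilibrium price would be P* = 18, so the ceiling at 16 binds.
At P = 16: D = 80 − 3(16) = 32, S = -100 + 7(16) = 12.
Shortage = 32 − 12 = 20.

Shortage = 20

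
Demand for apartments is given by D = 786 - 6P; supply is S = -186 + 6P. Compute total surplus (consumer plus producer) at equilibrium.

Total surplus = 15000

Equilibrium: 786 - 6P = -186 + 6P gives P* = 81, Q* = 300.
Demand choke price: P = 131; supply starts at P = 31.
CS = ½(131 − 81)(300) = 7500; PS = ½(81 − 31)(300) = 7500.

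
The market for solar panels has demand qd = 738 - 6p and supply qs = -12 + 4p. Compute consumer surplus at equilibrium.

Equilibrium: 738 - 6p = -12 + 4p gives p* = 75, q* = 288.
Demand choke price (qd = 0): p = 123.
CS = ½(123 − 75)(288) = 6912.

Consumer surplus = 6912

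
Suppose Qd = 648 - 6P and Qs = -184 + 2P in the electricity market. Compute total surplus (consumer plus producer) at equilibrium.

Total surplus = 192

Equilibrium: 648 - 6P = -184 + 2P gives P* = 104, Q* = 24.
Demand choke price: P = 108; supply starts at P = 92.
CS = ½(108 − 104)(24) = 48; PS = ½(104 − 92)(24) = 144.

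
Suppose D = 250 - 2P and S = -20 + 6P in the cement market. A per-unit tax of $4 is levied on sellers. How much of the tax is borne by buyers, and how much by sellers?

Pre-tax equilibrium: P* = 33.75, Q* = 182.5.
Tax on sellers shifts supply to S = -20 + 6(P − 4) = -44 + 6P.
250 - 2P = -44 + 6P gives buyer price Pb = 36.75; sellers receive Ps = 36.75 − 4 = 32.75.
New quantity: Q = 250 − 2(36.75) = 176.5.
Buyer burden = 36.75 − 33.75 = 3; seller burden = 33.75 − 32.75 = 1.

Buyers bear $3, sellers bear $1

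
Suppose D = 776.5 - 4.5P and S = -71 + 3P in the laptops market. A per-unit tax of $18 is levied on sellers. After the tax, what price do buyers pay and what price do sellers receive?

Buyers pay $120.2, sellers receive $102.2

Pre-tax equilibrium: P* = 113, Q* = 268.
Tax on sellers shifts supply to S = -71 + 3(P − 18) = -125 + 3P.
776.5 - 4.5P = -125 + 3P gives buyer price Pb = 120.2; sellers receive Ps = 120.2 − 18 = 102.2.
New quantity: Q = 776.5 − 4.5(120.2) = 235.6.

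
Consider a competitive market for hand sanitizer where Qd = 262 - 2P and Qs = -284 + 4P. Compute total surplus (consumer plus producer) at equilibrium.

Equilibrium: 262 - 2P = -284 + 4P gives P* = 91, Q* = 80.
Demand choke price: P = 131; supply starts at P = 71.
CS = ½(131 − 91)(80) = 1600; PS = ½(91 − 71)(80) = 800.

Total surplus = 2400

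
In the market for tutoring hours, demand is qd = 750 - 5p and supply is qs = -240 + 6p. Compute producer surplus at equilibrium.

Producer surplus = 7500

Equilibrium: 750 - 5p = -240 + 6p gives p* = 90, q* = 300.
Supply starts at p = 40 (where qs = 0).
PS = ½(90 − 40)(300) = 7500.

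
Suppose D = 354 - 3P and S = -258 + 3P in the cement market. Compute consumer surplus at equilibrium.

Equilibrium: 354 - 3P = -258 + 3P gives P* = 102, Q* = 48.
Demand choke price (D = 0): P = 118.
CS = ½(118 − 102)(48) = 384.

Consumer surplus = 384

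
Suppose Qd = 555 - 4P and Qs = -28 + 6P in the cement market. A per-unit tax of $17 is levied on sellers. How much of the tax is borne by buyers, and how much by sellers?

Buyers bear $10.2, sellers bear $6.8

Pre-tax equilibrium: P* = 58.3, Q* = 321.8.
Tax on sellers shifts supply to Qs = -28 + 6(P − 17) = -130 + 6P.
555 - 4P = -130 + 6P gives buyer price Pb = 68.5; sellers receive Ps = 68.5 − 17 = 51.5.
New quantity: Q = 555 − 4(68.5) = 281.
Buyer burden = 68.5 − 58.3 = 10.2; seller burden = 58.3 − 51.5 = 6.8.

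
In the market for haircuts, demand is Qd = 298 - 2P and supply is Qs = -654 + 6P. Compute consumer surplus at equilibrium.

Equilibrium: 298 - 2P = -654 + 6P gives P* = 119, Q* = 60.
Demand choke price (Qd = 0): P = 149.
CS = ½(149 − 119)(60) = 900.

Consumer surplus = 900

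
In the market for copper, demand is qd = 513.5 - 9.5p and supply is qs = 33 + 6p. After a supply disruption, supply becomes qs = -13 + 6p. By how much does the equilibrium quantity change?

Δq = -874/31

Original equilibrium: p* = 31, q* = 219.
New equilibrium: 513.5 - 9.5p = -13 + 6p, so 526.5 = 15.5p and p' = 1053/31; q' = 513.5 − 9.5(1053/31) = 5915/31.
Change in quantity: 5915/31 − 219 = -874/31.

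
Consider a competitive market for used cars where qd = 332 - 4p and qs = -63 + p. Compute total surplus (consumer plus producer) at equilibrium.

Total surplus = 160

Equilibrium: 332 - 4p = -63 + p gives p* = 79, q* = 16.
Demand choke price: p = 83; supply starts at p = 63.
CS = ½(83 − 79)(16) = 32; PS = ½(79 − 63)(16) = 128.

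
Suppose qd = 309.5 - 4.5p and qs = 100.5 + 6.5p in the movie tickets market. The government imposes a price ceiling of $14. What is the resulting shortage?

Shortage = 55

Equilibrium price would be p* = 19, so the ceiling at 14 binds.
At p = 14: qd = 309.5 − 4.5(14) = 246.5, qs = 100.5 + 6.5(14) = 191.5.
Shortage = 246.5 − 191.5 = 55.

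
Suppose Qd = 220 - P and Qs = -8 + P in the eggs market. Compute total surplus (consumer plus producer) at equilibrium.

Total surplus = 11236

Equilibrium: 220 - P = -8 + P gives P* = 114, Q* = 106.
Demand choke price: P = 220; supply starts at P = 8.
CS = ½(220 − 114)(106) = 5618; PS = ½(114 − 8)(106) = 5618.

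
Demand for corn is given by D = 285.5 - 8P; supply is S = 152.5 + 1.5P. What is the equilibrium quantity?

Set D = S: 285.5 - 8P = 152.5 + 1.5P.
133 = 9.5P, so P* = 14.
Q* = 285.5 − 8(14) = 173.5.

Q* = 173.5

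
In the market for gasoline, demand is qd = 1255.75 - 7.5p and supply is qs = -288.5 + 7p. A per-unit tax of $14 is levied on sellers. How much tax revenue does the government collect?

Pre-tax equilibrium: p* = 106.5, q* = 457.
Tax on sellers shifts supply to qs = -288.5 + 7(p − 14) = -386.5 + 7p.
1255.75 - 7.5p = -386.5 + 7p gives buyer price pb = 6569/58; sellers receive ps = 6569/58 − 14 = 5757/58.
New quantity: q = 1255.75 − 7.5(6569/58) = 11783/29.
Revenue = 14 × 11783/29 = 164962/29.

Tax revenue = 164962/29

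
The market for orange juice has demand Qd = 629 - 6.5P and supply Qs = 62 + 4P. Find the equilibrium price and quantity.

Set Qd = Qs: 629 - 6.5P = 62 + 4P.
567 = 10.5P, so P* = 54.
Q* = 629 − 6.5(54) = 278.

P* = 54, Q* = 278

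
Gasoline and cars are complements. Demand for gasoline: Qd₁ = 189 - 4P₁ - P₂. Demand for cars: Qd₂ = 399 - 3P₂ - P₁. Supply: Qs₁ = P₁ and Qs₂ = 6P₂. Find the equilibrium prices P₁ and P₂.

P₁ = 651/22, P₂ = 903/22

Market 1: 189 - 4P₁ - P₂ = P₁ → 5P₁ + P₂ = 189.
Market 2: 9P₂ + P₁ = 399.
Eliminating P₂: 9×(1) − 1×(2) gives 44P₁ = 1302, so P₁ = 651/22.
Back-substitute into (2): P₂ = (399 − 1×651/22) / 9 = 903/22.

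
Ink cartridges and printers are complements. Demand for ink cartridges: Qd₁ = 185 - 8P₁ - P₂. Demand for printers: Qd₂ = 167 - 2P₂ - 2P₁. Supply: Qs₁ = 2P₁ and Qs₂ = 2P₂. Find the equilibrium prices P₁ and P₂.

P₁ = 573/38, P₂ = 650/19

Market 1: 185 - 8P₁ - P₂ = 2P₁ → 10P₁ + P₂ = 185.
Market 2: 4P₂ + 2P₁ = 167.
Eliminating P₂: 4×(1) − 1×(2) gives 38P₁ = 573, so P₁ = 573/38.
Back-substitute into (2): P₂ = (167 − 2×573/38) / 4 = 650/19.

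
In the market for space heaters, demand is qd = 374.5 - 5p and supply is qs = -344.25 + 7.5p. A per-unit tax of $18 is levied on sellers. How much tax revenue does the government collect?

Pre-tax equilibrium: p* = 57.5, q* = 87.
Tax on sellers shifts supply to qs = -344.25 + 7.5(p − 18) = -479.25 + 7.5p.
374.5 - 5p = -479.25 + 7.5p gives buyer price pb = 68.3; sellers receive ps = 68.3 − 18 = 50.3.
New quantity: q = 374.5 − 5(68.3) = 33.
Revenue = 18 × 33 = 594.

Tax revenue = 594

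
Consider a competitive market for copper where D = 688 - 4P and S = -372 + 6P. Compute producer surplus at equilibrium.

Equilibrium: 688 - 4P = -372 + 6P gives P* = 106, Q* = 264.
Supply starts at P = 62 (where S = 0).
PS = ½(106 − 62)(264) = 5808.

Producer surplus = 5808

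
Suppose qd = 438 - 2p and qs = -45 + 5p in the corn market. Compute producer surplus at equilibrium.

Equilibrium: 438 - 2p = -45 + 5p gives p* = 69, q* = 300.
Supply starts at p = 9 (where qs = 0).
PS = ½(69 − 9)(300) = 9000.

Producer surplus = 9000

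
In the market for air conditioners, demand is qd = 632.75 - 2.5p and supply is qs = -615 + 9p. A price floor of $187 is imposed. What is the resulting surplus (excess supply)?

Equilibrium price would be p* = 108.5, so the floor at 187 binds.
At p = 187: qd = 165.25, qs = 1068.
Surplus = 1068 − 165.25 = 902.75.

Surplus = 902.75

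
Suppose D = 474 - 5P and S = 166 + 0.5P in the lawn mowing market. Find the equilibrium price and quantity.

Set D = S: 474 - 5P = 166 + 0.5P.
308 = 5.5P, so P* = 56.
Q* = 474 − 5(56) = 194.

P* = 56, Q* = 194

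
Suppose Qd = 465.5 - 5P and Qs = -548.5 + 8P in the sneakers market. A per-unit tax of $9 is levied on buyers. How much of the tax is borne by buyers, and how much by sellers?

Pre-tax equilibrium: P* = 78, Q* = 75.5.
Tax on buyers shifts demand to Qd = 465.5 − 5(P + 9) = 420.5 - 5P.
420.5 - 5P = -548.5 + 8P gives seller price Ps = 969/13; buyers pay Pb = 969/13 + 9 = 1086/13.
New quantity: Q = 465.5 − 5(1086/13) = 1243/26.
Buyer burden = 1086/13 − 78 = 72/13; seller burden = 78 − 969/13 = 45/13.

Buyers bear 72/13, sellers bear 45/13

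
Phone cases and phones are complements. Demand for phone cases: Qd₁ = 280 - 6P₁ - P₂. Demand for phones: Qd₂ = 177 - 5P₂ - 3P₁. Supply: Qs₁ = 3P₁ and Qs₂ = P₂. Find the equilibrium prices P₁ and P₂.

P₁ = 501/17, P₂ = 251/17

Market 1: 280 - 6P₁ - P₂ = 3P₁ → 9P₁ + P₂ = 280.
Market 2: 6P₂ + 3P₁ = 177.
Eliminating P₂: 6×(1) − 1×(2) gives 51P₁ = 1503, so P₁ = 501/17.
Back-substitute into (2): P₂ = (177 − 3×501/17) / 6 = 251/17.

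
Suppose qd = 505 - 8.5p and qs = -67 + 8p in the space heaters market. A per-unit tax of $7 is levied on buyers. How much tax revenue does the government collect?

Pre-tax equilibrium: p* = 104/3, q* = 631/3.
Tax on buyers shifts demand to qd = 505 − 8.5(p + 7) = 445.5 - 8.5p.
445.5 - 8.5p = -67 + 8p gives seller price ps = 1025/33; buyers pay pb = 1025/33 + 7 = 1256/33.
New quantity: q = 505 − 8.5(1256/33) = 5989/33.
Revenue = 7 × 5989/33 = 41923/33.

Tax revenue = 41923/33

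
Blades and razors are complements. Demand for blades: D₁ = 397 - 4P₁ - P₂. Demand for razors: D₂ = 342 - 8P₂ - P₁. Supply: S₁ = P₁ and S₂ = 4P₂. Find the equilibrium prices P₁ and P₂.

P₁ = 4422/59, P₂ = 1313/59

Market 1: 397 - 4P₁ - P₂ = P₁ → 5P₁ + P₂ = 397.
Market 2: 12P₂ + P₁ = 342.
Eliminating P₂: 12×(1) − 1×(2) gives 59P₁ = 4422, so P₁ = 4422/59.
Back-substitute into (2): P₂ = (342 − 1×4422/59) / 12 = 1313/59.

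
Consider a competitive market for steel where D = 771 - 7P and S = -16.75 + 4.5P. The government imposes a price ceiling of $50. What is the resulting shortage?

Shortage = 212.75

Equilibrium price would be P* = 68.5, so the ceiling at 50 binds.
At P = 50: D = 771 − 7(50) = 421, S = -16.75 + 4.5(50) = 208.25.
Shortage = 421 − 208.25 = 212.75.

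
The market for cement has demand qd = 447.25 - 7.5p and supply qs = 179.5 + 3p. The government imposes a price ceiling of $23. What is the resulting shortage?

Equilibrium price would be p* = 25.5, so the ceiling at 23 binds.
At p = 23: qd = 447.25 − 7.5(23) = 274.75, qs = 179.5 + 3(23) = 248.5.
Shortage = 274.75 − 248.5 = 26.25.

Shortage = 26.25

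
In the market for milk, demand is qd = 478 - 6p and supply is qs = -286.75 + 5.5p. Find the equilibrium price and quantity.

Set qd = qs: 478 - 6p = -286.75 + 5.5p.
764.75 = 11.5p, so p* = 66.5.
q* = 478 − 6(66.5) = 79.

p* = 66.5, q* = 79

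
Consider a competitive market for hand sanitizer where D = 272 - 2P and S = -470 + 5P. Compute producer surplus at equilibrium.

Equilibrium: 272 - 2P = -470 + 5P gives P* = 106, Q* = 60.
Supply starts at P = 94 (where S = 0).
PS = ½(106 − 94)(60) = 360.

Producer surplus = 360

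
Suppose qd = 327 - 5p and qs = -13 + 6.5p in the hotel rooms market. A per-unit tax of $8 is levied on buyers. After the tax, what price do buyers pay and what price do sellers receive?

Pre-tax equilibrium: p* = 680/23, q* = 4121/23.
Tax on buyers shifts demand to qd = 327 − 5(p + 8) = 287 - 5p.
287 - 5p = -13 + 6.5p gives seller price ps = 600/23; buyers pay pb = 600/23 + 8 = 784/23.
New quantity: q = 327 − 5(784/23) = 3601/23.

Buyers pay 784/23, sellers receive 600/23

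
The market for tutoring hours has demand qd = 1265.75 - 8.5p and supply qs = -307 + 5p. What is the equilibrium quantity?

q* = 275.5

Set qd = qs: 1265.75 - 8.5p = -307 + 5p.
1572.75 = 13.5p, so p* = 116.5.
q* = 1265.75 − 8.5(116.5) = 275.5.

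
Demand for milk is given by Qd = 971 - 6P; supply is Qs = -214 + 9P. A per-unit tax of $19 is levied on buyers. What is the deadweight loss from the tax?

Pre-tax equilibrium: P* = 79, Q* = 497.
Tax on buyers shifts demand to Qd = 971 − 6(P + 19) = 857 - 6P.
857 - 6P = -214 + 9P gives seller price Ps = 71.4; buyers pay Pb = 71.4 + 19 = 90.4.
New quantity: Q = 971 − 6(90.4) = 428.6.
DWL = ½ × 19 × (497 − 428.6) = 649.8.

Deadweight loss = 649.8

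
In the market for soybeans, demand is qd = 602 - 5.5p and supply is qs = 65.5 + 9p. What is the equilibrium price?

p* = 37

Set qd = qs: 602 - 5.5p = 65.5 + 9p.
536.5 = 14.5p, so p* = 37.
q* = 602 − 5.5(37) = 398.5.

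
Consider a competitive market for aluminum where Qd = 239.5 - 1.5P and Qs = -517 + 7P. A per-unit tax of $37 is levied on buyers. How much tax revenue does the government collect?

Tax revenue = 37925/17

Pre-tax equilibrium: P* = 89, Q* = 106.
Tax on buyers shifts demand to Qd = 239.5 − 1.5(P + 37) = 184 - 1.5P.
184 - 1.5P = -517 + 7P gives seller price Ps = 1402/17; buyers pay Pb = 1402/17 + 37 = 2031/17.
New quantity: Q = 239.5 − 1.5(2031/17) = 1025/17.
Revenue = 37 × 1025/17 = 37925/17.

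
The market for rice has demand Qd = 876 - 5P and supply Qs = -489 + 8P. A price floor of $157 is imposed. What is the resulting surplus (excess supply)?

Equilibrium price would be P* = 105, so the floor at 157 binds.
At P = 157: Qd = 91, Qs = 767.
Surplus = 767 − 91 = 676.

Surplus = 676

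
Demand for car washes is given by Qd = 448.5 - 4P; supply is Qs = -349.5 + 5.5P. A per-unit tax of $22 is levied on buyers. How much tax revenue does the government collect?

Tax revenue = 25729/19

Pre-tax equilibrium: P* = 84, Q* = 112.5.
Tax on buyers shifts demand to Qd = 448.5 − 4(P + 22) = 360.5 - 4P.
360.5 - 4P = -349.5 + 5.5P gives seller price Ps = 1420/19; buyers pay Pb = 1420/19 + 22 = 1838/19.
New quantity: Q = 448.5 − 4(1838/19) = 2339/38.
Revenue = 22 × 2339/38 = 25729/19.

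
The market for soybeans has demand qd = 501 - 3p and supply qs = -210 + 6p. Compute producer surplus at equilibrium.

Equilibrium: 501 - 3p = -210 + 6p gives p* = 79, q* = 264.
Supply starts at p = 35 (where qs = 0).
PS = ½(79 − 35)(264) = 5808.

Producer surplus = 5808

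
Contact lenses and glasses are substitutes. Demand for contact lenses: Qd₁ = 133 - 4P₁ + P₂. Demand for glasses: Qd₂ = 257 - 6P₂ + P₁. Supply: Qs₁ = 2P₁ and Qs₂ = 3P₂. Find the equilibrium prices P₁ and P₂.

P₁ = 1454/53, P₂ = 1675/53

Market 1: 133 - 4P₁ + P₂ = 2P₁ → 6P₁ - P₂ = 133.
Market 2: 9P₂ - P₁ = 257.
Eliminating P₂: 9×(1) + 1×(2) gives 53P₁ = 1454, so P₁ = 1454/53.
Back-substitute into (2): P₂ = (257 + 1×1454/53) / 9 = 1675/53.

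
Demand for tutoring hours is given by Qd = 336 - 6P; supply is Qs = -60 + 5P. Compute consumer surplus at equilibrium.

Consumer surplus = 1200

Equilibrium: 336 - 6P = -60 + 5P gives P* = 36, Q* = 120.
Demand choke price (Qd = 0): P = 56.
CS = ½(56 − 36)(120) = 1200.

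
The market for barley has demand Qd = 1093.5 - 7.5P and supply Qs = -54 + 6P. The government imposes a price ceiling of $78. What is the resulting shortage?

Equilibrium price would be P* = 85, so the ceiling at 78 binds.
At P = 78: Qd = 1093.5 − 7.5(78) = 508.5, Qs = -54 + 6(78) = 414.
Shortage = 508.5 − 414 = 94.5.

Shortage = 94.5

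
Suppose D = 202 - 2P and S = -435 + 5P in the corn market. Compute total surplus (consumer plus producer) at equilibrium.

Equilibrium: 202 - 2P = -435 + 5P gives P* = 91, Q* = 20.
Demand choke price: P = 101; supply starts at P = 87.
CS = ½(101 − 91)(20) = 100; PS = ½(91 − 87)(20) = 40.

Total surplus = 140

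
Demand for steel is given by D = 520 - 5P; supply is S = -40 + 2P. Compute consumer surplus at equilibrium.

Equilibrium: 520 - 5P = -40 + 2P gives P* = 80, Q* = 120.
Demand choke price (D = 0): P = 104.
CS = ½(104 − 80)(120) = 1440.

Consumer surplus = 1440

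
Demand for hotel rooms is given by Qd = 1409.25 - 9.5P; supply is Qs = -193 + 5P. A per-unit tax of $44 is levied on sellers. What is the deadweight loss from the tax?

Deadweight loss = 91960/29

Pre-tax equilibrium: P* = 110.5, Q* = 359.5.
Tax on sellers shifts supply to Qs = -193 + 5(P − 44) = -413 + 5P.
1409.25 - 9.5P = -413 + 5P gives buyer price Pb = 7289/58; sellers receive Ps = 7289/58 − 44 = 4737/58.
New quantity: Q = 1409.25 − 9.5(7289/58) = 12491/58.
DWL = ½ × 44 × (359.5 − 12491/58) = 91960/29.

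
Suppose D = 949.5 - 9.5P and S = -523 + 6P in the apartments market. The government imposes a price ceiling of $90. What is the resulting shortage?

Equilibrium price would be P* = 95, so the ceiling at 90 binds.
At P = 90: D = 949.5 − 9.5(90) = 94.5, S = -523 + 6(90) = 17.
Shortage = 94.5 − 17 = 77.5.

Shortage = 77.5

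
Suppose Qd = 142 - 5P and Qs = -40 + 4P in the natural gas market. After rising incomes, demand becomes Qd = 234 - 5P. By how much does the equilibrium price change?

Original equilibrium: P* = 182/9, Q* = 368/9.
New equilibrium: 234 - 5P = -40 + 4P, so 274 = 9P and P' = 274/9; Q' = 234 − 5(274/9) = 736/9.
Change in price: 274/9 − 182/9 = 92/9.

ΔP = 92/9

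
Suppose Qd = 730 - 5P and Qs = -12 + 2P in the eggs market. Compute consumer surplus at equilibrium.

Equilibrium: 730 - 5P = -12 + 2P gives P* = 106, Q* = 200.
Demand choke price (Qd = 0): P = 146.
CS = ½(146 − 106)(200) = 4000.

Consumer surplus = 4000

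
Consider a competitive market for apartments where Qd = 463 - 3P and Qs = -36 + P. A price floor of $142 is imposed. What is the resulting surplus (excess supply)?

Surplus = 69

Equilibrium price would be P* = 124.75, so the floor at 142 binds.
At P = 142: Qd = 37, Qs = 106.
Surplus = 106 − 37 = 69.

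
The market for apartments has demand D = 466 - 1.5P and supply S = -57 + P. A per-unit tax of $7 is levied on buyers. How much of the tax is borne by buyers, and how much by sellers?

Buyers bear $2.8, sellers bear $4.2

Pre-tax equilibrium: P* = 209.2, Q* = 152.2.
Tax on buyers shifts demand to D = 466 − 1.5(P + 7) = 455.5 - 1.5P.
455.5 - 1.5P = -57 + P gives seller price Ps = 205; buyers pay Pb = 205 + 7 = 212.
New quantity: Q = 466 − 1.5(212) = 148.
Buyer burden = 212 − 209.2 = 2.8; seller burden = 209.2 − 205 = 4.2.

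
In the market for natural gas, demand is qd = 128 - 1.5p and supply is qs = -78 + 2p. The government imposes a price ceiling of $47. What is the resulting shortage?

Equilibrium price would be p* = 412/7, so the ceiling at 47 binds.
At p = 47: qd = 128 − 1.5(47) = 57.5, qs = -78 + 2(47) = 16.
Shortage = 57.5 − 16 = 41.5.

Shortage = 41.5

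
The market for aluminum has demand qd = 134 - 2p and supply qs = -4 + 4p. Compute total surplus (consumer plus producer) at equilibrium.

Equilibrium: 134 - 2p = -4 + 4p gives p* = 23, q* = 88.
Demand choke price: p = 67; supply starts at p = 1.
CS = ½(67 − 23)(88) = 1936; PS = ½(23 − 1)(88) = 968.

Total surplus = 2904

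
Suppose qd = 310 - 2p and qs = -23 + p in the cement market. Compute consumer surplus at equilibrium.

Consumer surplus = 1936

Equilibrium: 310 - 2p = -23 + p gives p* = 111, q* = 88.
Demand choke price (qd = 0): p = 155.
CS = ½(155 − 111)(88) = 1936.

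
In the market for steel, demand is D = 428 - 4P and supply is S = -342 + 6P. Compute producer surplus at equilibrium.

Equilibrium: 428 - 4P = -342 + 6P gives P* = 77, Q* = 120.
Supply starts at P = 57 (where S = 0).
PS = ½(77 − 57)(120) = 1200.

Producer surplus = 1200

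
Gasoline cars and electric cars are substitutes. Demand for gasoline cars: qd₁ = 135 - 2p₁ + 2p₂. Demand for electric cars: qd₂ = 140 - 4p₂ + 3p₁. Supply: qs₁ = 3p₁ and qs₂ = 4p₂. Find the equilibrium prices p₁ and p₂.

Market 1: 135 - 2p₁ + 2p₂ = 3p₁ → 5p₁ - 2p₂ = 135.
Market 2: 8p₂ - 3p₁ = 140.
Eliminating p₂: 8×(1) + 2×(2) gives 34p₁ = 1360, so p₁ = 40.
Back-substitute into (2): p₂ = (140 + 3×40) / 8 = 32.5.

p₁ = 40, p₂ = 32.5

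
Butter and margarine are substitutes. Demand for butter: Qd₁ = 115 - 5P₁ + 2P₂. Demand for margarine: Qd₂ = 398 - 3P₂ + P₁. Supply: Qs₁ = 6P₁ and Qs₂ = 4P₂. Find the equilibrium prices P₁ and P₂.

P₁ = 1601/75, P₂ = 4493/75

Market 1: 115 - 5P₁ + 2P₂ = 6P₁ → 11P₁ - 2P₂ = 115.
Market 2: 7P₂ - P₁ = 398.
Eliminating P₂: 7×(1) + 2×(2) gives 75P₁ = 1601, so P₁ = 1601/75.
Back-substitute into (2): P₂ = (398 + 1×1601/75) / 7 = 4493/75.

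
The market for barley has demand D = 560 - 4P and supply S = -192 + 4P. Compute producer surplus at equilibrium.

Producer surplus = 4232

Equilibrium: 560 - 4P = -192 + 4P gives P* = 94, Q* = 184.
Supply starts at P = 48 (where S = 0).
PS = ½(94 − 48)(184) = 4232.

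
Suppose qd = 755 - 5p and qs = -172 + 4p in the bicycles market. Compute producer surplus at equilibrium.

Equilibrium: 755 - 5p = -172 + 4p gives p* = 103, q* = 240.
Supply starts at p = 43 (where qs = 0).
PS = ½(103 − 43)(240) = 7200.

Producer surplus = 7200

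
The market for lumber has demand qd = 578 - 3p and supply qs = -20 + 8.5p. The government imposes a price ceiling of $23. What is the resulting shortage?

Equilibrium price would be p* = 52, so the ceiling at 23 binds.
At p = 23: qd = 578 − 3(23) = 509, qs = -20 + 8.5(23) = 175.5.
Shortage = 509 − 175.5 = 333.5.

Shortage = 333.5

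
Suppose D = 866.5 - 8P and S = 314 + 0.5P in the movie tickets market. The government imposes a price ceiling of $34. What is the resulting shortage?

Shortage = 263.5

Equilibrium price would be P* = 65, so the ceiling at 34 binds.
At P = 34: D = 866.5 − 8(34) = 594.5, S = 314 + 0.5(34) = 331.
Shortage = 594.5 − 331 = 263.5.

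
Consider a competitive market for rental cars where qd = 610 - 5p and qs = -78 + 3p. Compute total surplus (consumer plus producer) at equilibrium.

Total surplus = 8640

Equilibrium: 610 - 5p = -78 + 3p gives p* = 86, q* = 180.
Demand choke price: p = 122; supply starts at p = 26.
CS = ½(122 − 86)(180) = 3240; PS = ½(86 − 26)(180) = 5400.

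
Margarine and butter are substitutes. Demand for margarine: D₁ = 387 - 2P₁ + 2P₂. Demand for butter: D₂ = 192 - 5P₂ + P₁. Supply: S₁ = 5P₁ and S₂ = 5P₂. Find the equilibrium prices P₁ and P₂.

P₁ = 2127/34, P₂ = 1731/68

Market 1: 387 - 2P₁ + 2P₂ = 5P₁ → 7P₁ - 2P₂ = 387.
Market 2: 10P₂ - P₁ = 192.
Eliminating P₂: 10×(1) + 2×(2) gives 68P₁ = 4254, so P₁ = 2127/34.
Back-substitute into (2): P₂ = (192 + 1×2127/34) / 10 = 1731/68.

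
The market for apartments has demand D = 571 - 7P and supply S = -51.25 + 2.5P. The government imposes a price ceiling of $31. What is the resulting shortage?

Shortage = 327.75

Equilibrium price would be P* = 65.5, so the ceiling at 31 binds.
At P = 31: D = 571 − 7(31) = 354, S = -51.25 + 2.5(31) = 26.25.
Shortage = 354 − 26.25 = 327.75.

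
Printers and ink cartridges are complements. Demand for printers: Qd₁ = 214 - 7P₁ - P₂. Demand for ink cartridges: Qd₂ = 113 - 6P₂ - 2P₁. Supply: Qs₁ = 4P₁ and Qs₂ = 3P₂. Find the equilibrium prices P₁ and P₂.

P₁ = 1813/97, P₂ = 815/97

Market 1: 214 - 7P₁ - P₂ = 4P₁ → 11P₁ + P₂ = 214.
Market 2: 9P₂ + 2P₁ = 113.
Eliminating P₂: 9×(1) − 1×(2) gives 97P₁ = 1813, so P₁ = 1813/97.
Back-substitute into (2): P₂ = (113 − 2×1813/97) / 9 = 815/97.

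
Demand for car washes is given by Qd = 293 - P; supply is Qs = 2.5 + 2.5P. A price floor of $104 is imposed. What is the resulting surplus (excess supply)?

Surplus = 73.5

Equilibrium price would be P* = 83, so the floor at 104 binds.
At P = 104: Qd = 189, Qs = 262.5.
Surplus = 262.5 − 189 = 73.5.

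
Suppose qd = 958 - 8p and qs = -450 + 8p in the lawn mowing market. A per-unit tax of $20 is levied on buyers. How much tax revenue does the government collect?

Tax revenue = 3480

Pre-tax equilibrium: p* = 88, q* = 254.
Tax on buyers shifts demand to qd = 958 − 8(p + 20) = 798 - 8p.
798 - 8p = -450 + 8p gives seller price ps = 78; buyers pay pb = 78 + 20 = 98.
New quantity: q = 958 − 8(98) = 174.
Revenue = 20 × 174 = 3480.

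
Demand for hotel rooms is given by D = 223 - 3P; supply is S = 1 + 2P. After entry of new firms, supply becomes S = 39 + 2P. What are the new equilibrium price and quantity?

Original equilibrium: P* = 44.4, Q* = 89.8.
New equilibrium: 223 - 3P = 39 + 2P, so 184 = 5P and P' = 36.8; Q' = 223 − 3(36.8) = 112.6.

P' = 36.8, Q' = 112.6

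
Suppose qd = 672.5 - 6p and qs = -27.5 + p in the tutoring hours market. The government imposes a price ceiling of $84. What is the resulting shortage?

Shortage = 112

Equilibrium price would be p* = 100, so the ceiling at 84 binds.
At p = 84: qd = 672.5 − 6(84) = 168.5, qs = -27.5 + 1(84) = 56.5.
Shortage = 168.5 − 56.5 = 112.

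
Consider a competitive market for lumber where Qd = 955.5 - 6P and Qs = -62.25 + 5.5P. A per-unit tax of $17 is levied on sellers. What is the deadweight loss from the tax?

Pre-tax equilibrium: P* = 88.5, Q* = 424.5.
Tax on sellers shifts supply to Qs = -62.25 + 5.5(P − 17) = -155.75 + 5.5P.
955.5 - 6P = -155.75 + 5.5P gives buyer price Pb = 4445/46; sellers receive Ps = 4445/46 − 17 = 3663/46.
New quantity: Q = 955.5 − 6(4445/46) = 17283/46.
DWL = ½ × 17 × (424.5 − 17283/46) = 9537/23.

Deadweight loss = 9537/23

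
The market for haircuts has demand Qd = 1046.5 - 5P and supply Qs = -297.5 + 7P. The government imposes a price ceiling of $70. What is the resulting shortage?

Equilibrium price would be P* = 112, so the ceiling at 70 binds.
At P = 70: Qd = 1046.5 − 5(70) = 696.5, Qs = -297.5 + 7(70) = 192.5.
Shortage = 696.5 − 192.5 = 504.

Shortage = 504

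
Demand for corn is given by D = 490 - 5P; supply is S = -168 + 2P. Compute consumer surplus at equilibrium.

Equilibrium: 490 - 5P = -168 + 2P gives P* = 94, Q* = 20.
Demand choke price (D = 0): P = 98.
CS = ½(98 − 94)(20) = 40.

Consumer surplus = 40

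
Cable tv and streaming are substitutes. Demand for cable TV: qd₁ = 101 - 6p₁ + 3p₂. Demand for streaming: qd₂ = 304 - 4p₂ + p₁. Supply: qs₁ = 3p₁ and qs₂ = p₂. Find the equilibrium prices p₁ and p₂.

Market 1: 101 - 6p₁ + 3p₂ = 3p₁ → 9p₁ - 3p₂ = 101.
Market 2: 5p₂ - p₁ = 304.
Eliminating p₂: 5×(1) + 3×(2) gives 42p₁ = 1417, so p₁ = 1417/42.
Back-substitute into (2): p₂ = (304 + 1×1417/42) / 5 = 2837/42.

p₁ = 1417/42, p₂ = 2837/42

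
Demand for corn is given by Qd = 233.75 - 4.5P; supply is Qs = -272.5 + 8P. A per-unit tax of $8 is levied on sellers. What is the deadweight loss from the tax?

Pre-tax equilibrium: P* = 40.5, Q* = 51.5.
Tax on sellers shifts supply to Qs = -272.5 + 8(P − 8) = -336.5 + 8P.
233.75 - 4.5P = -336.5 + 8P gives buyer price Pb = 45.62; sellers receive Ps = 45.62 − 8 = 37.62.
New quantity: Q = 233.75 − 4.5(45.62) = 28.46.
DWL = ½ × 8 × (51.5 − 28.46) = 92.16.

Deadweight loss = 92.16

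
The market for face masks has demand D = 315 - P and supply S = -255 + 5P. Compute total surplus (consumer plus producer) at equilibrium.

Total surplus = 29040

Equilibrium: 315 - P = -255 + 5P gives P* = 95, Q* = 220.
Demand choke price: P = 315; supply starts at P = 51.
CS = ½(315 − 95)(220) = 24200; PS = ½(95 − 51)(220) = 4840.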